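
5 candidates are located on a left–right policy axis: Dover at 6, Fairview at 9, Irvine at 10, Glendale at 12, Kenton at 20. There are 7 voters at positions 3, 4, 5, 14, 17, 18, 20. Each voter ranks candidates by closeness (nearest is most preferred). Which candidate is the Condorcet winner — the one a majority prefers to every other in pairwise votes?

Glendale

With single-peaked preferences on a line, the Condorcet winner is the candidate closest to the median voter.
The median voter (position 14) is closest to Glendale at 12.
Check: Glendale vs Fairview — voters closer to Glendale: 4 of 7.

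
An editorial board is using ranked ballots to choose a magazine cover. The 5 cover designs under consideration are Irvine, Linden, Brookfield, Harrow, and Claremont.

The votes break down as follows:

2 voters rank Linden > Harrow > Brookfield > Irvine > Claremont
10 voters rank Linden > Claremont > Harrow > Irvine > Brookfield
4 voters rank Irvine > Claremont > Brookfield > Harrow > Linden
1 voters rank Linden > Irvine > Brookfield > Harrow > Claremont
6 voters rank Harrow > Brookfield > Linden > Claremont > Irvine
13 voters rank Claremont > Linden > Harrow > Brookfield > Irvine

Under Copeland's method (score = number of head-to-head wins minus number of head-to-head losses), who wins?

Linden

Pairwise results:
  Irvine vs Linden: Linden wins 32–4.
  Irvine vs Brookfield: Brookfield wins 21–15.
  Irvine vs Harrow: Harrow wins 31–5.
  Irvine vs Claremont: Claremont wins 29–7.
  Linden vs Brookfield: Linden wins 26–10.
  Linden vs Harrow: Linden wins 26–10.
  Linden vs Claremont: Linden wins 19–17.
  Brookfield vs Harrow: Harrow wins 31–5.
  Brookfield vs Claremont: Claremont wins 27–9.
  Harrow vs Claremont: Claremont wins 27–9.
Copeland scores (wins − losses):
  Irvine: 0 − 4 = -4
  Linden: 4 − 0 = 4
  Brookfield: 1 − 3 = -2
  Harrow: 2 − 2 = 0
  Claremont: 3 − 1 = 2
Linden has the best Copeland score.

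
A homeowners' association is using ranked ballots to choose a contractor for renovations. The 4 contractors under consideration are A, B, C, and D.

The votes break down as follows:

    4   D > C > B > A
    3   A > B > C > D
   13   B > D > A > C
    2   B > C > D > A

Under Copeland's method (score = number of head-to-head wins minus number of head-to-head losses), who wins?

Pairwise results:
  A vs B: B wins 19–3.
  A vs C: A wins 16–6.
  A vs D: D wins 19–3.
  B vs C: B wins 18–4.
  B vs D: B wins 18–4.
  C vs D: D wins 17–5.
Copeland scores (wins − losses):
  A: 1 − 2 = -1
  B: 3 − 0 = 3
  C: 0 − 3 = -3
  D: 2 − 1 = 1
B has the best Copeland score.

B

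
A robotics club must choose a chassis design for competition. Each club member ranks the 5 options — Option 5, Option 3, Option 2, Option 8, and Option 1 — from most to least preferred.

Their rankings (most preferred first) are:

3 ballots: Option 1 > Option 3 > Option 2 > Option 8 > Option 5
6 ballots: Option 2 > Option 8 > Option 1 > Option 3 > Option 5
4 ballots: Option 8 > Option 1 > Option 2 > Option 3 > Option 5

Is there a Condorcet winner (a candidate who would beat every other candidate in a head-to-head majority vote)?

No

Head-to-head results (13 voters total):
Option 5 vs Option 3: Option 3 wins 13–0.
Option 5 vs Option 2: Option 2 wins 13–0.
Option 5 vs Option 8: Option 8 wins 13–0.
Option 5 vs Option 1: Option 1 wins 13–0.
Option 3 vs Option 2: Option 2 wins 10–3.
Option 3 vs Option 8: Option 8 wins 10–3.
Option 3 vs Option 1: Option 1 wins 13–0.
Option 2 vs Option 8: Option 2 wins 9–4.
Option 2 vs Option 1: Option 1 wins 7–6.
Option 8 vs Option 1: Option 8 wins 10–3.
No candidate beats all others: Option 2 beats Option 8 beats Option 1 beats Option 2, a majority cycle.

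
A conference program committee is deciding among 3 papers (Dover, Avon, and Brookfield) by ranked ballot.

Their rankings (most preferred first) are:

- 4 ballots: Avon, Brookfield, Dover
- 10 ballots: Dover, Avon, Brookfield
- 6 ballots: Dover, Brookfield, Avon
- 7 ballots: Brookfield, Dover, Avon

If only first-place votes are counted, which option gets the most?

Dover

First-place vote totals:
  Dover: 16
  Avon: 4
  Brookfield: 7
Dover has the most first-place votes.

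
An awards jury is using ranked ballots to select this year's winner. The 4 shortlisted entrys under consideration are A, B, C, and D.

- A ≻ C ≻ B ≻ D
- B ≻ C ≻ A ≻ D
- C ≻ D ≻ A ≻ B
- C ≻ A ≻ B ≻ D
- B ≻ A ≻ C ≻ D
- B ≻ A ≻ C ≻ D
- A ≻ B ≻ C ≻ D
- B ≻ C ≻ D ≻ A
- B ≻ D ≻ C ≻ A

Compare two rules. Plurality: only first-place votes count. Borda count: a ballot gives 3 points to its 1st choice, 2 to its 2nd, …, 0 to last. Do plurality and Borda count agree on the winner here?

Plurality first-place counts: A 2, B 5, C 2, D 0 → B.
Borda totals: A 14, B 19, C 16, D 5 → B.
The two rules agree on B.

Yes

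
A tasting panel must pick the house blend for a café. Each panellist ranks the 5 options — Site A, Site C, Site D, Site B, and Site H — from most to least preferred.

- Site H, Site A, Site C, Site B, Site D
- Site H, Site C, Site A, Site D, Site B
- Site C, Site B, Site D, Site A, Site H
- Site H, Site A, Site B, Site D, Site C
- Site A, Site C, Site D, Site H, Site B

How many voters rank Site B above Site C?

1

Ballots ranking Site B above Site C: 1.
Ballots ranking Site C above Site B: 4.
So 1 of 5 voters prefer Site B to Site C.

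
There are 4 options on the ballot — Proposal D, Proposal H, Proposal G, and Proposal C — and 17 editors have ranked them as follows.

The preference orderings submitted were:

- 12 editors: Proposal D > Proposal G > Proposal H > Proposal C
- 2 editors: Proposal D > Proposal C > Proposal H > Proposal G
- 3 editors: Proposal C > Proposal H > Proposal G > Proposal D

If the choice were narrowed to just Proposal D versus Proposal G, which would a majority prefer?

Ballots ranking Proposal D above Proposal G: 12+2 = 14.
Ballots ranking Proposal G above Proposal D: 3.
Proposal D wins the head-to-head, 14–3.

Proposal D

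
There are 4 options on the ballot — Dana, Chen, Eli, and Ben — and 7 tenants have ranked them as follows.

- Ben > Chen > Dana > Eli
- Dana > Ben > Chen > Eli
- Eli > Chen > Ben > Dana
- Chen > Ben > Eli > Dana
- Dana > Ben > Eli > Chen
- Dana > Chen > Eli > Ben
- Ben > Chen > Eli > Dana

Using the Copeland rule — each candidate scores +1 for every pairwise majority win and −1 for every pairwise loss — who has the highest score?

Pairwise results:
  Dana vs Chen: Chen wins 4–3.
  Dana vs Eli: Dana wins 4–3.
  Dana vs Ben: Ben wins 4–3.
  Chen vs Eli: Chen wins 5–2.
  Chen vs Ben: Ben wins 4–3.
  Eli vs Ben: Ben wins 5–2.
Copeland scores (wins − losses):
  Dana: 1 − 2 = -1
  Chen: 2 − 1 = 1
  Eli: 0 − 3 = -3
  Ben: 3 − 0 = 3
Ben has the best Copeland score.

Ben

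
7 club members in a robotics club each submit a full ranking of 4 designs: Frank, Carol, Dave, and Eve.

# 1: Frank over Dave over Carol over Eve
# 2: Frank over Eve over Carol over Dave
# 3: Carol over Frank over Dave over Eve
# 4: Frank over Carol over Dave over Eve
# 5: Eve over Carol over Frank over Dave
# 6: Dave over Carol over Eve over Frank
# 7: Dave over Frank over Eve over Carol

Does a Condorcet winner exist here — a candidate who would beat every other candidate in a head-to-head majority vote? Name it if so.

Head-to-head results (7 voters total):
Frank vs Carol: Frank wins 4–3.
Frank vs Dave: Frank wins 5–2.
Frank vs Eve: Frank wins 5–2.
Carol vs Dave: Carol wins 4–3.
Carol vs Eve: Carol wins 4–3.
Dave vs Eve: Dave wins 5–2.
Frank beats each rival — Carol (4–3), Dave (5–2), Eve (5–2) — so Frank is the Condorcet winner.

Frank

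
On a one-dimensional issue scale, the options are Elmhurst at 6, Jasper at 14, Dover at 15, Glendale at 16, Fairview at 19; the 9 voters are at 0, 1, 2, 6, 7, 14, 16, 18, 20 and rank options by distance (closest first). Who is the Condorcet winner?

Elmhurst

With single-peaked preferences on a line, the Condorcet winner is the candidate closest to the median voter.
The median voter (position 7) is closest to Elmhurst at 6.
Check: Elmhurst vs Fairview — voters closer to Elmhurst: 5 of 9.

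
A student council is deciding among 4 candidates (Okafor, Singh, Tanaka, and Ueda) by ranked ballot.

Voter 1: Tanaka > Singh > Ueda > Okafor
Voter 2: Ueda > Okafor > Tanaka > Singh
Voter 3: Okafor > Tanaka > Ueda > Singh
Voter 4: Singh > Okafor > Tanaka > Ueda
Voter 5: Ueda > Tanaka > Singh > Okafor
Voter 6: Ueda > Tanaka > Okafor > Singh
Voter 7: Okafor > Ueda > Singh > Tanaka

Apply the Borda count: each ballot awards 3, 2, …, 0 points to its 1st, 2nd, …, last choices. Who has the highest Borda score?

Borda scores:
  Okafor: 0 + 2 + 3 + 2 + 0 + 1 + 3 = 11
  Singh: 2 + 0 + 0 + 3 + 1 + 0 + 1 = 7
  Tanaka: 3 + 1 + 2 + 1 + 2 + 2 + 0 = 11
  Ueda: 1 + 3 + 1 + 0 + 3 + 3 + 2 = 13
Ueda has the highest total.

Ueda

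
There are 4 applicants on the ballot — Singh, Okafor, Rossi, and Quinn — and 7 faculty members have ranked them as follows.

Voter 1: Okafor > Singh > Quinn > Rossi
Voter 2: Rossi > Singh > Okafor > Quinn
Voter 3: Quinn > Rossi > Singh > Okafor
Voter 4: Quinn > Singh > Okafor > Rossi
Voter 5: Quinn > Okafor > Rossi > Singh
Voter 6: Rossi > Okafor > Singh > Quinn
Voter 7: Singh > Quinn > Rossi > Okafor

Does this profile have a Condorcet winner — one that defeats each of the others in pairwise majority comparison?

No

Head-to-head results (7 voters total):
Singh vs Okafor: Singh wins 4–3.
Singh vs Rossi: Rossi wins 4–3.
Singh vs Quinn: Singh wins 4–3.
Okafor vs Rossi: Rossi wins 4–3.
Okafor vs Quinn: Quinn wins 4–3.
Rossi vs Quinn: Quinn wins 5–2.
No candidate beats all others: Singh beats Quinn beats Rossi beats Singh, a majority cycle.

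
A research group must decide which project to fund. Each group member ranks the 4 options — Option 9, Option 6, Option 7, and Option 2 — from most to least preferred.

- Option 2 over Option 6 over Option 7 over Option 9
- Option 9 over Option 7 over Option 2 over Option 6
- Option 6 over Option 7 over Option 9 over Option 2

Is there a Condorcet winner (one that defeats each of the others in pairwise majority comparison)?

No

Head-to-head results (3 voters total):
Option 9 vs Option 6: Option 6 wins 2–1.
Option 9 vs Option 7: Option 7 wins 2–1.
Option 9 vs Option 2: Option 9 wins 2–1.
Option 6 vs Option 7: Option 6 wins 2–1.
Option 6 vs Option 2: Option 2 wins 2–1.
Option 7 vs Option 2: Option 7 wins 2–1.
No candidate beats all others: Option 9 beats Option 2 beats Option 6 beats Option 9, a majority cycle.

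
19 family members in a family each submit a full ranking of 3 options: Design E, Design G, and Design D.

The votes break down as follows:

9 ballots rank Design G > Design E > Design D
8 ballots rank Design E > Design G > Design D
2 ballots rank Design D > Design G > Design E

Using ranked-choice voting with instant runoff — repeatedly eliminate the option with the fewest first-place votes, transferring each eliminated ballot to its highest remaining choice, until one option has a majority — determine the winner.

Round 1: Design G 9, Design E 8, Design D 2. Design D has the fewest and is eliminated.
Round 2: Design G 11, Design E 8. Design G has a majority.

Design G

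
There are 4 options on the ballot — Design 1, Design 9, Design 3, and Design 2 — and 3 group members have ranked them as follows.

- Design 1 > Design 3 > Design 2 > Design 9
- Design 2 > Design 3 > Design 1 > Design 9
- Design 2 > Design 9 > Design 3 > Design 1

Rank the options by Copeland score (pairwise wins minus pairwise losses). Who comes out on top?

Pairwise results:
  Design 1 vs Design 9: Design 1 wins 2–1.
  Design 1 vs Design 3: Design 3 wins 2–1.
  Design 1 vs Design 2: Design 2 wins 2–1.
  Design 9 vs Design 3: Design 3 wins 2–1.
  Design 9 vs Design 2: Design 2 wins 3–0.
  Design 3 vs Design 2: Design 2 wins 2–1.
Copeland scores (wins − losses):
  Design 1: 1 − 2 = -1
  Design 9: 0 − 3 = -3
  Design 3: 2 − 1 = 1
  Design 2: 3 − 0 = 3
Design 2 has the best Copeland score.

Design 2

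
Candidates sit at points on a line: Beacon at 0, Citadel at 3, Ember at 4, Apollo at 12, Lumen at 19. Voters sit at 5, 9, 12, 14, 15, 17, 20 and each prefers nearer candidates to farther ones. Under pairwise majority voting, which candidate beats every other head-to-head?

Apollo

With single-peaked preferences on a line, the Condorcet winner is the candidate closest to the median voter.
The median voter (position 14) is closest to Apollo at 12.
Check: Apollo vs Citadel — voters closer to Apollo: 6 of 7.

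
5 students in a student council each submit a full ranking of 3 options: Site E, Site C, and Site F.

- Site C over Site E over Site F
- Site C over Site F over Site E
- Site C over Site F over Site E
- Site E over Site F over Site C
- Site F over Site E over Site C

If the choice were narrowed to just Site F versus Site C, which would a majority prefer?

Ballots ranking Site F above Site C: 2.
Ballots ranking Site C above Site F: 3.
Site C wins the head-to-head, 3–2.

Site C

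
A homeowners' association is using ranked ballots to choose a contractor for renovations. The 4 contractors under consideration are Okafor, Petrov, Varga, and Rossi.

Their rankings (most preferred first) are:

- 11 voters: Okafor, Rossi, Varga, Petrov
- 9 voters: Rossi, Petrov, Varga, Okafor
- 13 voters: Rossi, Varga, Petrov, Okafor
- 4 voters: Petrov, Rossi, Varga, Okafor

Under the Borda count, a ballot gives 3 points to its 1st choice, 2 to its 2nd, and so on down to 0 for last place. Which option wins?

Borda scores:
  Okafor: 11·3 + 9·0 + 13·0 + 4·0 = 33
  Petrov: 11·0 + 9·2 + 13·1 + 4·3 = 43
  Varga: 11·1 + 9·1 + 13·2 + 4·1 = 50
  Rossi: 11·2 + 9·3 + 13·3 + 4·2 = 96
Rossi has the highest total.

Rossi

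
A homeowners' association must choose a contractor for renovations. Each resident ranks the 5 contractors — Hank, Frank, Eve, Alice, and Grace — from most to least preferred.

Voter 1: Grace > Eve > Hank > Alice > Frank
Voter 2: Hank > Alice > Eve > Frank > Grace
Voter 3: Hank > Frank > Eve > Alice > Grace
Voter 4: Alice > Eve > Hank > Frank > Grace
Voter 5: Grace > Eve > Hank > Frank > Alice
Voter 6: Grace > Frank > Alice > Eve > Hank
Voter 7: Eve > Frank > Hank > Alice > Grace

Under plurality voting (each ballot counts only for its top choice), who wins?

First-place vote totals:
  Hank: 2
  Frank: 0
  Eve: 1
  Alice: 1
  Grace: 3
Grace has the most first-place votes.

Grace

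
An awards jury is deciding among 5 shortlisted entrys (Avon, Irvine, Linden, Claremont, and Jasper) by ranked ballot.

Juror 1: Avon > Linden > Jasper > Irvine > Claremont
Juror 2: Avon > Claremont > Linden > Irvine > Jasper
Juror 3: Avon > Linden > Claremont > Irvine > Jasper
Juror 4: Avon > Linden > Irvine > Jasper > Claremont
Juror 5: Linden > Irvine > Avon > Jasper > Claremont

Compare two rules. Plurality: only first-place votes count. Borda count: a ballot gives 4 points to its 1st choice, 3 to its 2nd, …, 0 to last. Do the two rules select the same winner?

Yes

Plurality first-place counts: Avon 4, Irvine 0, Linden 1, Claremont 0, Jasper 0 → Avon.
Borda totals: Avon 18, Irvine 8, Linden 15, Claremont 5, Jasper 4 → Avon.
The two rules agree on Avon.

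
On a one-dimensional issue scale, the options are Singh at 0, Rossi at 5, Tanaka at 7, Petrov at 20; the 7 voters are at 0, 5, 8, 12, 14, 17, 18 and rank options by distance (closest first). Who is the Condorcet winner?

With single-peaked preferences on a line, the Condorcet winner is the candidate closest to the median voter.
The median voter (position 12) is closest to Tanaka at 7.
Check: Tanaka vs Rossi — voters closer to Tanaka: 5 of 7.

Tanaka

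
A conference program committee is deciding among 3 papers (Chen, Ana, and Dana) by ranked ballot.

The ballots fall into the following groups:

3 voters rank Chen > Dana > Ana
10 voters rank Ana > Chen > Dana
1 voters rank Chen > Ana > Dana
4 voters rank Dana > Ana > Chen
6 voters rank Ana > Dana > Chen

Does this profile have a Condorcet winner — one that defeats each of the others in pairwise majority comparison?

Head-to-head results (24 voters total):
Chen vs Ana: Ana wins 20–4.
Chen vs Dana: Chen wins 14–10.
Ana vs Dana: Ana wins 17–7.
Ana beats each rival — Chen (20–4), Dana (17–7) — so Ana is the Condorcet winner.

Yes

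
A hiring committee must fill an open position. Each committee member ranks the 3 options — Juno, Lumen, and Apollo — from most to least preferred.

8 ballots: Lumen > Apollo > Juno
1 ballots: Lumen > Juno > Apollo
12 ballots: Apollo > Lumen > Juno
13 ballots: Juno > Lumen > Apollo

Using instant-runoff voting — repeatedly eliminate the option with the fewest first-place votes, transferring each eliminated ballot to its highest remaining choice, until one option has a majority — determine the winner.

Round 1: Juno 13, Apollo 12, Lumen 9. Lumen has the fewest and is eliminated.
Round 2: Apollo 20, Juno 14. Apollo has a majority.

Apollo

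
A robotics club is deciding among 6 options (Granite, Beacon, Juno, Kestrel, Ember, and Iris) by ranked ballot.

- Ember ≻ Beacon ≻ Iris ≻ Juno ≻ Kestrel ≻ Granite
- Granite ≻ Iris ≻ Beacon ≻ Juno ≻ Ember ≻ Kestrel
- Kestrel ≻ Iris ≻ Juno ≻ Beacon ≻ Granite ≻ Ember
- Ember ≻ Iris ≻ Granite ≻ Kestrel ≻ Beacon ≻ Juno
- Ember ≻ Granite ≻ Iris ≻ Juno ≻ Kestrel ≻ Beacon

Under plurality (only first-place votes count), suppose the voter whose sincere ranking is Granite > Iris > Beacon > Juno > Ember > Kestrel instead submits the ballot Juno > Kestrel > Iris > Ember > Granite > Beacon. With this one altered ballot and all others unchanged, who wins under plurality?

First-place totals with the altered ballot: Granite 0, Beacon 0, Juno 1, Kestrel 1, Ember 3, Iris 0.
The winner is unchanged: still Ember.

Ember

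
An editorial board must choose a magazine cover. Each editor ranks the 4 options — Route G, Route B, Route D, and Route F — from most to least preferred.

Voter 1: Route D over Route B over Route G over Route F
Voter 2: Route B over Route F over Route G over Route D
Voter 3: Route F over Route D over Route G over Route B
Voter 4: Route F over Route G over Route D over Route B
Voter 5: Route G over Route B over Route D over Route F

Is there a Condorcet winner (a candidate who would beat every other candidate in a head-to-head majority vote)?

Head-to-head results (5 voters total):
Route G vs Route B: Route G wins 3–2.
Route G vs Route D: Route G wins 3–2.
Route G vs Route F: Route F wins 3–2.
Route B vs Route D: Route D wins 3–2.
Route B vs Route F: Route B wins 3–2.
Route D vs Route F: Route F wins 3–2.
No candidate beats all others: Route G beats Route B beats Route F beats Route G, a majority cycle.

No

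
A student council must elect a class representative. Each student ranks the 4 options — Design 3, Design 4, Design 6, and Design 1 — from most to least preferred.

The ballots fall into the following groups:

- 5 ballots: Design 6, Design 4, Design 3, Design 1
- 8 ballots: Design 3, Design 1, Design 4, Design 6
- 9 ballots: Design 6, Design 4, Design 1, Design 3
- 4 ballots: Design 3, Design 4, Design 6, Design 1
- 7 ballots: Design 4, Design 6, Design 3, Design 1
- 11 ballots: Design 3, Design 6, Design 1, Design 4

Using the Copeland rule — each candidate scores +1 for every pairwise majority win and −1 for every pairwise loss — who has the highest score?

Design 3

Pairwise results:
  Design 3 vs Design 4: Design 3 wins 23–21.
  Design 3 vs Design 6: Design 3 wins 23–21.
  Design 3 vs Design 1: Design 3 wins 35–9.
  Design 4 vs Design 6: Design 6 wins 25–19.
  Design 4 vs Design 1: Design 4 wins 25–19.
  Design 6 vs Design 1: Design 6 wins 36–8.
Copeland scores (wins − losses):
  Design 3: 3 − 0 = 3
  Design 4: 1 − 2 = -1
  Design 6: 2 − 1 = 1
  Design 1: 0 − 3 = -3
Design 3 has the best Copeland score.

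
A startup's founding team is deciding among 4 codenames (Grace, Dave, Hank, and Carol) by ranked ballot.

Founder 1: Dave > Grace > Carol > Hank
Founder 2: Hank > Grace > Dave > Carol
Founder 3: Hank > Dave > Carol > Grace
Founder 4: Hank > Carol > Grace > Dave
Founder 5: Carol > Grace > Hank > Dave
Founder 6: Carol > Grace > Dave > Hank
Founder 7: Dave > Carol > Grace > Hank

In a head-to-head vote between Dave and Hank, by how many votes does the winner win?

1

Ballots ranking Dave above Hank: 3.
Ballots ranking Hank above Dave: 4.
Hank wins 4–3, a margin of 1.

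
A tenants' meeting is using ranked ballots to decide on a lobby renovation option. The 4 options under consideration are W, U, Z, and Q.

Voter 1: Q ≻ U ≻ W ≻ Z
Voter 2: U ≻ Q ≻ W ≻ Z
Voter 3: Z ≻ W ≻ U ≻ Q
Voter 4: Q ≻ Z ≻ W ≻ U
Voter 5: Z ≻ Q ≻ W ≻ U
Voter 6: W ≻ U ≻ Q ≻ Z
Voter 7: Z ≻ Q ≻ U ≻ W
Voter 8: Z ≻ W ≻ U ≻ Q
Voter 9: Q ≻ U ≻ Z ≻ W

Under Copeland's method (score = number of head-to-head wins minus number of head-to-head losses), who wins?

Q

Pairwise results:
  W vs U: W wins 5–4.
  W vs Z: Z wins 6–3.
  W vs Q: Q wins 6–3.
  U vs Z: Z wins 5–4.
  U vs Q: Q wins 5–4.
  Z vs Q: Q wins 5–4.
Copeland scores (wins − losses):
  W: 1 − 2 = -1
  U: 0 − 3 = -3
  Z: 2 − 1 = 1
  Q: 3 − 0 = 3
Q has the best Copeland score.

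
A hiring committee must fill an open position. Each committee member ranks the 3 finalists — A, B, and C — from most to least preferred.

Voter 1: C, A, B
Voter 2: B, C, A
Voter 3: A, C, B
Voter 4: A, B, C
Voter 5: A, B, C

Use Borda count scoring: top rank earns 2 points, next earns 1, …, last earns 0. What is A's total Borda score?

Borda scores:
  A: 1 + 0 + 2 + 2 + 2 = 7
  B: 0 + 2 + 0 + 1 + 1 = 4
  C: 2 + 1 + 1 + 0 + 0 = 4

7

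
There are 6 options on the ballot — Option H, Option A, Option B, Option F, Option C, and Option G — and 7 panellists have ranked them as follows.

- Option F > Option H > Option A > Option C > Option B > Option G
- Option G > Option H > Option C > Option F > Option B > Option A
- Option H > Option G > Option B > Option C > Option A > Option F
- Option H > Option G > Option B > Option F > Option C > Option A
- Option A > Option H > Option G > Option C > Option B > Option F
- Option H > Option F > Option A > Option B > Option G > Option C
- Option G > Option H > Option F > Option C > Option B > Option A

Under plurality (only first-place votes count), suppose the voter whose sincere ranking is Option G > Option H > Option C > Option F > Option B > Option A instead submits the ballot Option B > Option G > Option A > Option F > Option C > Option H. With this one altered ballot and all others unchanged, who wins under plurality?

First-place totals with the altered ballot: Option H 3, Option A 1, Option B 1, Option F 1, Option C 0, Option G 1.
The winner is unchanged: still Option H.

Option H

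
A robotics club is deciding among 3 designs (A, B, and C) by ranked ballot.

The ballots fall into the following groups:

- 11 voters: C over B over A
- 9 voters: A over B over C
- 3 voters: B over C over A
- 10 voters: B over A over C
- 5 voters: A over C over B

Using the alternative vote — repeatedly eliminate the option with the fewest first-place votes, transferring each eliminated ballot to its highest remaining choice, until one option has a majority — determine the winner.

Round 1: A 14, B 13, C 11. C has the fewest and is eliminated.
Round 2: B 24, A 14. B has a majority.

B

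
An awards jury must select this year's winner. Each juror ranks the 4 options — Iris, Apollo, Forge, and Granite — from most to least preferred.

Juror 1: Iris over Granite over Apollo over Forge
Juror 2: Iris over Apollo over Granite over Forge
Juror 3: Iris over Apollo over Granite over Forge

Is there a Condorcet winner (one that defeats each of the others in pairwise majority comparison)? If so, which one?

Iris

Head-to-head results (3 voters total):
Iris vs Apollo: Iris wins 3–0.
Iris vs Forge: Iris wins 3–0.
Iris vs Granite: Iris wins 3–0.
Apollo vs Forge: Apollo wins 3–0.
Apollo vs Granite: Apollo wins 2–1.
Forge vs Granite: Granite wins 3–0.
Iris beats each rival — Apollo (3–0), Forge (3–0), Granite (3–0) — so Iris is the Condorcet winner.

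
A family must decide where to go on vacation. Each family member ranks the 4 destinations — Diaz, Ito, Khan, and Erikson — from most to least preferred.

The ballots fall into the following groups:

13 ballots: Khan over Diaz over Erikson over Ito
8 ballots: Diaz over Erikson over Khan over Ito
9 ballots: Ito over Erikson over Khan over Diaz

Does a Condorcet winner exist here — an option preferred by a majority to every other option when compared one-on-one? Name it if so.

Head-to-head results (30 voters total):
Diaz vs Ito: Diaz wins 21–9.
Diaz vs Khan: Khan wins 22–8.
Diaz vs Erikson: Diaz wins 21–9.
Ito vs Khan: Khan wins 21–9.
Ito vs Erikson: Erikson wins 21–9.
Khan vs Erikson: Erikson wins 17–13.
No candidate beats all others: Diaz beats Erikson beats Khan beats Diaz, a majority cycle.

None — there is no Condorcet winner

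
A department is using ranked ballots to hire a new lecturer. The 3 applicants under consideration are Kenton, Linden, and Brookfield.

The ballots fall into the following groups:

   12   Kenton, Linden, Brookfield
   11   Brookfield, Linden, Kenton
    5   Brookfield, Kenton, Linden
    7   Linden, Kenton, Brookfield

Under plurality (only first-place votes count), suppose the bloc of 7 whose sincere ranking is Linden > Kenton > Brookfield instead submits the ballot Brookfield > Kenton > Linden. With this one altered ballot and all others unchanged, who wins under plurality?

Brookfield

First-place totals with the altered ballot: Kenton 12, Linden 0, Brookfield 23.
The winner is unchanged: still Brookfield.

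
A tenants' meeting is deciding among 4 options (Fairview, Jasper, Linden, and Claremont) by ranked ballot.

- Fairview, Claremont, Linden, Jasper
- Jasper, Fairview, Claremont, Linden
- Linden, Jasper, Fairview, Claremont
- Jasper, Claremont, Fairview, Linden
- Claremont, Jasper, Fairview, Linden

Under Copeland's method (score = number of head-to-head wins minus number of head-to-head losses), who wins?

Jasper

Pairwise results:
  Fairview vs Jasper: Jasper wins 4–1.
  Fairview vs Linden: Fairview wins 4–1.
  Fairview vs Claremont: Fairview wins 3–2.
  Jasper vs Linden: Jasper wins 3–2.
  Jasper vs Claremont: Jasper wins 3–2.
  Linden vs Claremont: Claremont wins 4–1.
Copeland scores (wins − losses):
  Fairview: 2 − 1 = 1
  Jasper: 3 − 0 = 3
  Linden: 0 − 3 = -3
  Claremont: 1 − 2 = -1
Jasper has the best Copeland score.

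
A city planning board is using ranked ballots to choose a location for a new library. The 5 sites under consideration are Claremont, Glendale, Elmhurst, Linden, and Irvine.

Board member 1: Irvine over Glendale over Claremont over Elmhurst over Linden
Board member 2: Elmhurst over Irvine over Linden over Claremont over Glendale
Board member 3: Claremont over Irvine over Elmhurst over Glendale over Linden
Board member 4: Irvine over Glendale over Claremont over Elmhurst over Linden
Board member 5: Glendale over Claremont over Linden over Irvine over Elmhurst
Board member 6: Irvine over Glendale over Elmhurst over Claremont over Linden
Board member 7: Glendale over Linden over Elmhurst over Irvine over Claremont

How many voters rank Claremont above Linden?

5

Ballots ranking Claremont above Linden: 5.
Ballots ranking Linden above Claremont: 2.
So 5 of 7 voters prefer Claremont to Linden.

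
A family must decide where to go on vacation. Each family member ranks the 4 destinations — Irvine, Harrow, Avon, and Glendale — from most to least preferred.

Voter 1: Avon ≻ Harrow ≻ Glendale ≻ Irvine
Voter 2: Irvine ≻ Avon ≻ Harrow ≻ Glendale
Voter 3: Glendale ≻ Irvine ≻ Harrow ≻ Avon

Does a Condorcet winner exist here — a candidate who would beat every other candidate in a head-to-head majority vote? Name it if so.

There is no Condorcet winner

Head-to-head results (3 voters total):
Irvine vs Harrow: Irvine wins 2–1.
Irvine vs Avon: Irvine wins 2–1.
Irvine vs Glendale: Glendale wins 2–1.
Harrow vs Avon: Avon wins 2–1.
Harrow vs Glendale: Harrow wins 2–1.
Avon vs Glendale: Avon wins 2–1.
No candidate beats all others: Irvine beats Harrow beats Glendale beats Irvine, a majority cycle.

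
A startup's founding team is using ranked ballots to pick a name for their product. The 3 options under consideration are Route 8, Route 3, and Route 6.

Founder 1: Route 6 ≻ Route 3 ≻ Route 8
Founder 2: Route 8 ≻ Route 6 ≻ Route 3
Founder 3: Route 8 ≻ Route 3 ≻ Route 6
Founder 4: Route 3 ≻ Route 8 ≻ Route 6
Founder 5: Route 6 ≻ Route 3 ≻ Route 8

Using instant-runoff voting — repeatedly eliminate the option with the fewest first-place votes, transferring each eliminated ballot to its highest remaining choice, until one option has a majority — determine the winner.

Route 8

Round 1: Route 8 2, Route 6 2, Route 3 1. Route 3 has the fewest and is eliminated.
Round 2: Route 8 3, Route 6 2. Route 8 has a majority.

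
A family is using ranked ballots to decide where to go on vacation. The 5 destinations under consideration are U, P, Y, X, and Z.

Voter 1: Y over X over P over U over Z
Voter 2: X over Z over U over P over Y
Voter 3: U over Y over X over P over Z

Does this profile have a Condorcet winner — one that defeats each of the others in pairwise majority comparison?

Head-to-head results (3 voters total):
U vs P: U wins 2–1.
U vs Y: U wins 2–1.
U vs X: X wins 2–1.
U vs Z: U wins 2–1.
P vs Y: Y wins 2–1.
P vs X: X wins 3–0.
P vs Z: P wins 2–1.
Y vs X: Y wins 2–1.
Y vs Z: Y wins 2–1.
X vs Z: X wins 3–0.
No candidate beats all others: U beats Y beats X beats U, a majority cycle.

No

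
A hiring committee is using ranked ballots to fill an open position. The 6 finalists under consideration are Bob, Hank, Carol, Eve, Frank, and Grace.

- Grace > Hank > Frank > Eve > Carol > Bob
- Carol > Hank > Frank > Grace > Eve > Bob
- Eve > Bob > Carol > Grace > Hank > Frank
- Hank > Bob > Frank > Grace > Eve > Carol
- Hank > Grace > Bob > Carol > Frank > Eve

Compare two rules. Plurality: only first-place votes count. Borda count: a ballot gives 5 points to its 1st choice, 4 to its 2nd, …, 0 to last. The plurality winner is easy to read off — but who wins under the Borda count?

Hank

Plurality first-place counts: Bob 0, Hank 2, Carol 1, Eve 1, Frank 0, Grace 1 → Hank.
Borda totals: Bob 11, Hank 19, Carol 11, Eve 9, Frank 10, Grace 15 → Hank.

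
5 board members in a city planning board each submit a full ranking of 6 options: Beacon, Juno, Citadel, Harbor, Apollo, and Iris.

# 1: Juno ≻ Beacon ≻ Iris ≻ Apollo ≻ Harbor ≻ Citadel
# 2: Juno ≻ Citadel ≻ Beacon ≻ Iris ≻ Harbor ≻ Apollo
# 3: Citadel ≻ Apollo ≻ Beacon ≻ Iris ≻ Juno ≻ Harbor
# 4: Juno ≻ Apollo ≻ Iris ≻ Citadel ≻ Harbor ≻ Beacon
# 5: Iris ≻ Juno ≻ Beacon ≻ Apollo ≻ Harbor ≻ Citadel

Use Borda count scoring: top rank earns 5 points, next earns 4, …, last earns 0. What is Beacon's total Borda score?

Borda scores:
  Beacon: 4 + 3 + 3 + 0 + 3 = 13
  Juno: 5 + 5 + 1 + 5 + 4 = 20
  Citadel: 0 + 4 + 5 + 2 + 0 = 11
  Harbor: 1 + 1 + 0 + 1 + 1 = 4
  Apollo: 2 + 0 + 4 + 4 + 2 = 12
  Iris: 3 + 2 + 2 + 3 + 5 = 15

13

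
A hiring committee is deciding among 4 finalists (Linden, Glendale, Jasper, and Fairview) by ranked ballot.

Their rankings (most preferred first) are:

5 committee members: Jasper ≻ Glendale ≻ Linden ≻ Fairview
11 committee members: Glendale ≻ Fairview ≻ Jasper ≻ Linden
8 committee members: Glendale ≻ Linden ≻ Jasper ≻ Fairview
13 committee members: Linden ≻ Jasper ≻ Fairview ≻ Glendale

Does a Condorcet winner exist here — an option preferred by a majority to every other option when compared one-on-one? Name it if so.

Glendale

Head-to-head results (37 voters total):
Linden vs Glendale: Glendale wins 24–13.
Linden vs Jasper: Linden wins 21–16.
Linden vs Fairview: Linden wins 26–11.
Glendale vs Jasper: Glendale wins 19–18.
Glendale vs Fairview: Glendale wins 24–13.
Jasper vs Fairview: Jasper wins 26–11.
Glendale beats each rival — Linden (24–13), Jasper (19–18), Fairview (24–13) — so Glendale is the Condorcet winner.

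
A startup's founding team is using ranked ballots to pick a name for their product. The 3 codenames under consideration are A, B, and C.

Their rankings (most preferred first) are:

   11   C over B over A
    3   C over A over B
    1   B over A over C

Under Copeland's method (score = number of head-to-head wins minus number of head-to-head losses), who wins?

Pairwise results:
  A vs B: B wins 12–3.
  A vs C: C wins 14–1.
  B vs C: C wins 14–1.
Copeland scores (wins − losses):
  A: 0 − 2 = -2
  B: 1 − 1 = 0
  C: 2 − 0 = 2
C has the best Copeland score.

C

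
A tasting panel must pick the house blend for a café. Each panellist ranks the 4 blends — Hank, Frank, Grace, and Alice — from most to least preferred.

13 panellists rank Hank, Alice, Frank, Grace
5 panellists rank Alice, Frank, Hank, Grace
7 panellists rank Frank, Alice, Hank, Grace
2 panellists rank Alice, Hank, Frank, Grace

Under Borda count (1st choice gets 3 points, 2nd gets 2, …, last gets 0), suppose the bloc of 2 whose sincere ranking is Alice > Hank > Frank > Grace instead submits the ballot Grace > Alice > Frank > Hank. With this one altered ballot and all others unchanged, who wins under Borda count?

Borda totals with the altered ballot: Hank 51, Frank 46, Grace 6, Alice 59.
The winner is unchanged: still Alice.

Alice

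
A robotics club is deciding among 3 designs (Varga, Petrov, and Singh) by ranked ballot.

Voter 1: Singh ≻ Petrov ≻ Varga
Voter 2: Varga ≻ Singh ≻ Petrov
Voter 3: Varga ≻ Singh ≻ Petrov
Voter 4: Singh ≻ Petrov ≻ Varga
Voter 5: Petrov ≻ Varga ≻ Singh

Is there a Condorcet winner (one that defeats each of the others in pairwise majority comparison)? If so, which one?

Head-to-head results (5 voters total):
Varga vs Petrov: Petrov wins 3–2.
Varga vs Singh: Varga wins 3–2.
Petrov vs Singh: Singh wins 4–1.
No candidate beats all others: Varga beats Singh beats Petrov beats Varga, a majority cycle.

No Condorcet winner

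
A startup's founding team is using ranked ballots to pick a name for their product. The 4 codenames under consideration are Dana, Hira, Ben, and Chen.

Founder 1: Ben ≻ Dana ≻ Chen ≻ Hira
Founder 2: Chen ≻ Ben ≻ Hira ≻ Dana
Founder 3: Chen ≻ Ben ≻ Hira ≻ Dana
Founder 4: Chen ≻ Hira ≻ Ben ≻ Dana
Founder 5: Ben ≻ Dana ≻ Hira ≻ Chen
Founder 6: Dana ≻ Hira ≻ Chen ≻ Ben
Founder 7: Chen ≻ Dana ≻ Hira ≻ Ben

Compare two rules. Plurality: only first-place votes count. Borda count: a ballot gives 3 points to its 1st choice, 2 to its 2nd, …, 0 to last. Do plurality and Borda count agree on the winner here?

Yes

Plurality first-place counts: Dana 1, Hira 0, Ben 2, Chen 4 → Chen.
Borda totals: Dana 9, Hira 8, Ben 11, Chen 14 → Chen.
The two rules agree on Chen.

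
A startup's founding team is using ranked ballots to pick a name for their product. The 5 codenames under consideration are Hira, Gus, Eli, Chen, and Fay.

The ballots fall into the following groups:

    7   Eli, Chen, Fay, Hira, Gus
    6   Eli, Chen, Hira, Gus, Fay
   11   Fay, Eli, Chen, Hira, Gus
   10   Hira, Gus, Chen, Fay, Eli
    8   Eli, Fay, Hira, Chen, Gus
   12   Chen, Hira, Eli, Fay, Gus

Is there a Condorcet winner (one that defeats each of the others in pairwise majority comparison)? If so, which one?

Eli

Head-to-head results (54 voters total):
Hira vs Gus: Hira wins 54–0.
Hira vs Eli: Eli wins 32–22.
Hira vs Chen: Chen wins 36–18.
Hira vs Fay: Hira wins 28–26.
Gus vs Eli: Eli wins 44–10.
Gus vs Chen: Chen wins 44–10.
Gus vs Fay: Fay wins 38–16.
Eli vs Chen: Eli wins 32–22.
Eli vs Fay: Eli wins 33–21.
Chen vs Fay: Chen wins 35–19.
Eli beats each rival — Hira (32–22), Gus (44–10), Chen (32–22), Fay (33–21) — so Eli is the Condorcet winner.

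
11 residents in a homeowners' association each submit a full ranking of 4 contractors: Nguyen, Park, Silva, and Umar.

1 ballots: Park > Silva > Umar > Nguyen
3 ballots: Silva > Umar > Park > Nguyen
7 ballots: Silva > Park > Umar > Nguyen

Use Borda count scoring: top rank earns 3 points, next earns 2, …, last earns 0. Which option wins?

Silva

Borda scores:
  Nguyen: 0 + 3·0 + 7·0 = 0
  Park: 3 + 3·1 + 7·2 = 20
  Silva: 2 + 3·3 + 7·3 = 32
  Umar: 1 + 3·2 + 7·1 = 14
Silva has the highest total.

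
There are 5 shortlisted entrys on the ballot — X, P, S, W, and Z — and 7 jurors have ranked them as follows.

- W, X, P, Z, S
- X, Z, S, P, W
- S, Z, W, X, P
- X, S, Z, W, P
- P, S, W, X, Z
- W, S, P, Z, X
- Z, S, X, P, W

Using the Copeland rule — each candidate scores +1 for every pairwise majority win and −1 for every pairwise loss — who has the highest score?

Pairwise results:
  X vs P: X wins 5–2.
  X vs S: S wins 4–3.
  X vs W: W wins 4–3.
  X vs Z: X wins 4–3.
  P vs S: S wins 5–2.
  P vs W: W wins 4–3.
  P vs Z: Z wins 4–3.
  S vs W: S wins 5–2.
  S vs Z: S wins 4–3.
  W vs Z: Z wins 4–3.
Copeland scores (wins − losses):
  X: 2 − 2 = 0
  P: 0 − 4 = -4
  S: 4 − 0 = 4
  W: 2 − 2 = 0
  Z: 2 − 2 = 0
S has the best Copeland score.

S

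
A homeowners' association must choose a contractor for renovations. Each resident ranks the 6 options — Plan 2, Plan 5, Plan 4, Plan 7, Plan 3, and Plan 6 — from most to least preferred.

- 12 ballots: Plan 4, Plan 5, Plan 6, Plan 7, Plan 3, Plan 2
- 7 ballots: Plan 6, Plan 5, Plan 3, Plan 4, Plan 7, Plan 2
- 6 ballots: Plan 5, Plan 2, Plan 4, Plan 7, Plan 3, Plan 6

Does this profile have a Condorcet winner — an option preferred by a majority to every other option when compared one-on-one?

Yes

Head-to-head results (25 voters total):
Plan 2 vs Plan 5: Plan 5 wins 25–0.
Plan 2 vs Plan 4: Plan 4 wins 19–6.
Plan 2 vs Plan 7: Plan 7 wins 19–6.
Plan 2 vs Plan 3: Plan 3 wins 19–6.
Plan 2 vs Plan 6: Plan 6 wins 19–6.
Plan 5 vs Plan 4: Plan 5 wins 13–12.
Plan 5 vs Plan 7: Plan 5 wins 25–0.
Plan 5 vs Plan 3: Plan 5 wins 25–0.
Plan 5 vs Plan 6: Plan 5 wins 18–7.
Plan 4 vs Plan 7: Plan 4 wins 25–0.
Plan 4 vs Plan 3: Plan 4 wins 18–7.
Plan 4 vs Plan 6: Plan 4 wins 18–7.
Plan 7 vs Plan 3: Plan 7 wins 18–7.
Plan 7 vs Plan 6: Plan 6 wins 19–6.
Plan 3 vs Plan 6: Plan 6 wins 19–6.
Plan 5 beats each rival — Plan 2 (25–0), Plan 4 (13–12), Plan 7 (25–0), Plan 3 (25–0), Plan 6 (18–7) — so Plan 5 is the Condorcet winner.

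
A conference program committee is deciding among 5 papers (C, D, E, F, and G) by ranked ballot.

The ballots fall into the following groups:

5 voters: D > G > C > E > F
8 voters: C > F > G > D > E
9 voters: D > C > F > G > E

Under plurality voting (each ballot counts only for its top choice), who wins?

First-place vote totals:
  C: 8
  D: 14
  E: 0
  F: 0
  G: 0
D has the most first-place votes.

D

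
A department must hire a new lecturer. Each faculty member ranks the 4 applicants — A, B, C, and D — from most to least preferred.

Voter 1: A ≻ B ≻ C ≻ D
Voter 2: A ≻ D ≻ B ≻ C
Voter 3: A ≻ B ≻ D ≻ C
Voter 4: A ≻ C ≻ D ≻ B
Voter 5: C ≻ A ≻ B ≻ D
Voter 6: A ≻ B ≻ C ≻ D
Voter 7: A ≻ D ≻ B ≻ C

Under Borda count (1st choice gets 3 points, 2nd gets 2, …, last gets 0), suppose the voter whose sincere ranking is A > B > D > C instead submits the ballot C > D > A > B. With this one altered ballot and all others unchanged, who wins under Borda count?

A

Borda totals with the altered ballot: A 18, B 7, C 10, D 7.
The winner is unchanged: still A.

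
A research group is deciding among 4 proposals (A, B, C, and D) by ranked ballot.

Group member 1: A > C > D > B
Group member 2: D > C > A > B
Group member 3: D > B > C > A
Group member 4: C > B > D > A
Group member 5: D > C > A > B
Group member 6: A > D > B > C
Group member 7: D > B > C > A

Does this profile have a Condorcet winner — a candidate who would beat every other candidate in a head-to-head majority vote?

Yes

Head-to-head results (7 voters total):
A vs B: A wins 4–3.
A vs C: C wins 5–2.
A vs D: D wins 5–2.
B vs C: C wins 4–3.
B vs D: D wins 6–1.
C vs D: D wins 5–2.
D beats each rival — A (5–2), B (6–1), C (5–2) — so D is the Condorcet winner.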